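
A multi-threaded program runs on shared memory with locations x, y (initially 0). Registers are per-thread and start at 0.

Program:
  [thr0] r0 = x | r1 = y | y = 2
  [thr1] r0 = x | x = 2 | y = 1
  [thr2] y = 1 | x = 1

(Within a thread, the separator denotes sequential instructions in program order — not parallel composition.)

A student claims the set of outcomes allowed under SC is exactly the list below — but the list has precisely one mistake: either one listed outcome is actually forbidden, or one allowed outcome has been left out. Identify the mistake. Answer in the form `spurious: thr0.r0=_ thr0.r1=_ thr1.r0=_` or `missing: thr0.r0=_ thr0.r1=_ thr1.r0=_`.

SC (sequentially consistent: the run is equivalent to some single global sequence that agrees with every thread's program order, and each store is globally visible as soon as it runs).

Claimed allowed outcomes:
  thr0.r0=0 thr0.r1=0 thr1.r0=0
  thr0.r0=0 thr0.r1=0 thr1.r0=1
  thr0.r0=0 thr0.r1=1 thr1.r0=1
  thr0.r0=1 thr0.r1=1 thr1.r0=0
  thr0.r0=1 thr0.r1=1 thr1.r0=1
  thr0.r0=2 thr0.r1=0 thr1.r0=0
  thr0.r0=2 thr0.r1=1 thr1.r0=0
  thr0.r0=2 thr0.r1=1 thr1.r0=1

outcome vector order: (thr0.r0,thr0.r1,thr1.r0)
[SC] allowed = {0/0/0 0/0/1 0/1/0 0/1/1 1/1/0 1/1/1 2/0/0 2/1/0 2/1/1}
SC∖claimed = {0/1/0}

missing: thr0.r0=0 thr0.r1=1 thr1.r0=0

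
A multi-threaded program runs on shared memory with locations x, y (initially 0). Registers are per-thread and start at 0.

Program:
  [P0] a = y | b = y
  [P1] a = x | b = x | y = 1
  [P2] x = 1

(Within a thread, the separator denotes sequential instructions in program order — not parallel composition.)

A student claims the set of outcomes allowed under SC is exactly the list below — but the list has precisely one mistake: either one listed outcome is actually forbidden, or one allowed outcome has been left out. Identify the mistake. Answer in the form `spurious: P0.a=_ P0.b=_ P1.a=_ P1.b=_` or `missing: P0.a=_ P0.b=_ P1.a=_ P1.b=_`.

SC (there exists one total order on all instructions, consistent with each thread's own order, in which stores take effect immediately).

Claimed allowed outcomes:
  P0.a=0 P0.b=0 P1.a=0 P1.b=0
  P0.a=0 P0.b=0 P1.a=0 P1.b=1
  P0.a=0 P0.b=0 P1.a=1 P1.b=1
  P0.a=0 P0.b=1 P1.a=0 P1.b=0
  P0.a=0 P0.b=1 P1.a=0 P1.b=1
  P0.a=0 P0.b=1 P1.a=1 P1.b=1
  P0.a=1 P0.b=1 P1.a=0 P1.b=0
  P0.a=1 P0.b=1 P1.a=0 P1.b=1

missing: P0.a=1 P0.b=1 P1.a=1 P1.b=1

outcome vector order: (P0.a,P0.b,P1.a,P1.b)
[SC] allowed = {(0,0,0,0), (0,0,0,1), (0,0,1,1), (0,1,0,0), (0,1,0,1), (0,1,1,1), (1,1,0,0), (1,1,0,1), (1,1,1,1)}
SC∖claimed = {(1,1,1,1)}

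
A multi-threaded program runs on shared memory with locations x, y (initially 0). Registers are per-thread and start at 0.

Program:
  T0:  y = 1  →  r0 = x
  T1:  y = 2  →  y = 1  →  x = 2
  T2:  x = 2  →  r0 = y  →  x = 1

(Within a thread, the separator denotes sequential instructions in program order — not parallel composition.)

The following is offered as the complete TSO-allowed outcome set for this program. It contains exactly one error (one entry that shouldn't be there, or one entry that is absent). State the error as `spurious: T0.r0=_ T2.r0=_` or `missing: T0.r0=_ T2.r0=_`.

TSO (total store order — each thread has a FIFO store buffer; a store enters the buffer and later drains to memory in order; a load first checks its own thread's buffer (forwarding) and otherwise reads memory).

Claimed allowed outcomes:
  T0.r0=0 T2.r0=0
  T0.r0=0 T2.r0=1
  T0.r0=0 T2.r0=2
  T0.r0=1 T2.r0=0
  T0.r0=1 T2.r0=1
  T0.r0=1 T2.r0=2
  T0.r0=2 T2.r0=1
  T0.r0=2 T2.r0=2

missing: T0.r0=2 T2.r0=0

outcome vector order: (T0.r0,T2.r0)
[TSO] allowed = {(0,0); (0,1); (0,2); (1,0); (1,1); (1,2); (2,0); (2,1); (2,2)}
TSO∖claimed = {(2,0)}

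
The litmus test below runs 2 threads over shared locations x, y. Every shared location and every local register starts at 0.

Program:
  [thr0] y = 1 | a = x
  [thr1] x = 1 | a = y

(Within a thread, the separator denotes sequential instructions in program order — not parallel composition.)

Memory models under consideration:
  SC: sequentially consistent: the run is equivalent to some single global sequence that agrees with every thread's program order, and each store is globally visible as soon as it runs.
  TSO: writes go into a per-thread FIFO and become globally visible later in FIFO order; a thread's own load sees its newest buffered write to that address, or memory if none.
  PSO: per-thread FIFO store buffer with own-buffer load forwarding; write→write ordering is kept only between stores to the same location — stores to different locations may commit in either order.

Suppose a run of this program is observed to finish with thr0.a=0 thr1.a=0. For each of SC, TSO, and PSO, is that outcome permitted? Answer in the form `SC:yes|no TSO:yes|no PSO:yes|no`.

outcome vector order: (thr0.a,thr1.a)
SC: 3 outcomes — {<0 1> <1 0> <1 1>}
TSO: 4 outcomes — {<0 0> <0 1> <1 0> <1 1>}
PSO: 4 outcomes — {<0 0> <0 1> <1 0> <1 1>}
target <0 0> ∈ {TSO,PSO}

SC:no TSO:yes PSO:yes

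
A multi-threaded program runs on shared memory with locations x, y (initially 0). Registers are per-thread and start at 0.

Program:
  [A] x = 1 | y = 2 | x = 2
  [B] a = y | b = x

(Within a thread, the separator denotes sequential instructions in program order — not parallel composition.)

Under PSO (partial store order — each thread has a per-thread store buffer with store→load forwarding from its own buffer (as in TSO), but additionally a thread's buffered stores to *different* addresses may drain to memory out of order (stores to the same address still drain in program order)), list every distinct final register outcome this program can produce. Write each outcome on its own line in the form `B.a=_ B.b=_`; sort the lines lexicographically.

outcome vector order: (B.a,B.b)
|PSO outcomes| = 6

B.a=0 B.b=0
B.a=0 B.b=1
B.a=0 B.b=2
B.a=2 B.b=0
B.a=2 B.b=1
B.a=2 B.b=2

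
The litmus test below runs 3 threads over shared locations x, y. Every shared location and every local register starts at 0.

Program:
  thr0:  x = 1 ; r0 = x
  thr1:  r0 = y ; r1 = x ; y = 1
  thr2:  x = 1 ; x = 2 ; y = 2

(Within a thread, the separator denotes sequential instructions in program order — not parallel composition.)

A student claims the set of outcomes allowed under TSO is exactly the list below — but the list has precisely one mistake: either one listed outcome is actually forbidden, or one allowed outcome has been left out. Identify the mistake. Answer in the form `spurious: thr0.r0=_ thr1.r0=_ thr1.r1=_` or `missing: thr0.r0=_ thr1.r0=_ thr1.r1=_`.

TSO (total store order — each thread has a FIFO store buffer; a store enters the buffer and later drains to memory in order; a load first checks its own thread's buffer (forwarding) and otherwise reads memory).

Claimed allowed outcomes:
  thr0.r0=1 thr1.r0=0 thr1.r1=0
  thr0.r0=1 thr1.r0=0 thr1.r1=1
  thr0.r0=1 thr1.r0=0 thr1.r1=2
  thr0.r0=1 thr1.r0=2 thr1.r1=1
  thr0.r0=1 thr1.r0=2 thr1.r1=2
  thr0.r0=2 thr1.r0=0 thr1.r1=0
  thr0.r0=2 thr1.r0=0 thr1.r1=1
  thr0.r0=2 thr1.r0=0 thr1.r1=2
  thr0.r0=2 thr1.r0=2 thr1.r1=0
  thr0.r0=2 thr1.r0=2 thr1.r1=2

outcome vector order: (thr0.r0,thr1.r0,thr1.r1)
under TSO → (1,0,0); (1,0,1); (1,0,2); (1,2,1); (1,2,2); (2,0,0); (2,0,1); (2,0,2); (2,2,2)
claimed∖TSO = {(2,2,0)}

spurious: thr0.r0=2 thr1.r0=2 thr1.r1=0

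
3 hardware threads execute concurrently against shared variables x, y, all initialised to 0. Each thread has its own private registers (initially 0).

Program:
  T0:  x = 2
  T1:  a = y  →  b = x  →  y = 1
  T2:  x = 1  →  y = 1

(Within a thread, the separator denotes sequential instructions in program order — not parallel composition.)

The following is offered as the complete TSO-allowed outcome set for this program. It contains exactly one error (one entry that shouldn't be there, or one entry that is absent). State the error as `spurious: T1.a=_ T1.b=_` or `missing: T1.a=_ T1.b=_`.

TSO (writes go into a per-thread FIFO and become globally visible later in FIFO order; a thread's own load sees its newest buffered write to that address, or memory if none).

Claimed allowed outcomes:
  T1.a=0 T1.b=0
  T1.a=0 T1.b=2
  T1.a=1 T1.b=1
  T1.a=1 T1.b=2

outcome vector order: (T1.a,T1.b)
TSO (5): 00 01 02 11 12
TSO∖claimed = {01}

missing: T1.a=0 T1.b=1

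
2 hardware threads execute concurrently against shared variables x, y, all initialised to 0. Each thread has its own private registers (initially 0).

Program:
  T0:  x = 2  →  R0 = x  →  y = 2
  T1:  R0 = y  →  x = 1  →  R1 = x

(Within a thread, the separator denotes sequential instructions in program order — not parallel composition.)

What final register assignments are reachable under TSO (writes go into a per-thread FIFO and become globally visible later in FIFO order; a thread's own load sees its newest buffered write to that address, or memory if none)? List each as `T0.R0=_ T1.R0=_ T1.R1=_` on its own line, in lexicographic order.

T0.R0=1 T1.R0=0 T1.R1=1
T0.R0=2 T1.R0=0 T1.R1=1
T0.R0=2 T1.R0=0 T1.R1=2
T0.R0=2 T1.R0=2 T1.R1=1

outcome vector order: (T0.R0,T1.R0,T1.R1)
|TSO outcomes| = 4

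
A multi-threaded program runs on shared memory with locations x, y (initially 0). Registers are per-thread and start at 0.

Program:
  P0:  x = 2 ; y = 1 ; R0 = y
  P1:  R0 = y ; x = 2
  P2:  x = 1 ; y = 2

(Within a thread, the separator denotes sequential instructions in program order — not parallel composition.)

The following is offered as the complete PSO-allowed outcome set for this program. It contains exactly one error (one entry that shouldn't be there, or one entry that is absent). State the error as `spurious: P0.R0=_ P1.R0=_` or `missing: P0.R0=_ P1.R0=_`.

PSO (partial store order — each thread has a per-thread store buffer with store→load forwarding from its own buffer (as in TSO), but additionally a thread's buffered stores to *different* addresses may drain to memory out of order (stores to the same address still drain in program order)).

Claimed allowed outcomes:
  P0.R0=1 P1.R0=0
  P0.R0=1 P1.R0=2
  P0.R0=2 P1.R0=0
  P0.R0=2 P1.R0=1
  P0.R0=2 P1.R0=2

outcome vector order: (P0.R0,P1.R0)
under PSO → 10, 11, 12, 20, 21, 22
PSO∖claimed = {11}

missing: P0.R0=1 P1.R0=1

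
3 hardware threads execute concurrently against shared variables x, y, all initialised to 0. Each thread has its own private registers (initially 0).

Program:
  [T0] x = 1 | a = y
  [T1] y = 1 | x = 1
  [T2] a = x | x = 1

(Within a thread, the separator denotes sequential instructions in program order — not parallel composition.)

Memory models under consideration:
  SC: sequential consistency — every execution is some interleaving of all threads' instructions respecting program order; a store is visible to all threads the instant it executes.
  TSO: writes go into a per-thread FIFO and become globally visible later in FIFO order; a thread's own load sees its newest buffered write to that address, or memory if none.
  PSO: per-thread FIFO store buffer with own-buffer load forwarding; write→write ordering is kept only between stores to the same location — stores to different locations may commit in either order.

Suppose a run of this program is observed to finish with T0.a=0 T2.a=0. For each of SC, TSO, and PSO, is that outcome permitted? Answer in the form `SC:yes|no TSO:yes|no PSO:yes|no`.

SC:yes TSO:yes PSO:yes

outcome vector order: (T0.a,T2.a)
SC: 4 outcomes — {<0 0> <0 1> <1 0> <1 1>}
TSO: 4 outcomes — {<0 0> <0 1> <1 0> <1 1>}
PSO: 4 outcomes — {<0 0> <0 1> <1 0> <1 1>}
target <0 0> ∈ {SC,TSO,PSO}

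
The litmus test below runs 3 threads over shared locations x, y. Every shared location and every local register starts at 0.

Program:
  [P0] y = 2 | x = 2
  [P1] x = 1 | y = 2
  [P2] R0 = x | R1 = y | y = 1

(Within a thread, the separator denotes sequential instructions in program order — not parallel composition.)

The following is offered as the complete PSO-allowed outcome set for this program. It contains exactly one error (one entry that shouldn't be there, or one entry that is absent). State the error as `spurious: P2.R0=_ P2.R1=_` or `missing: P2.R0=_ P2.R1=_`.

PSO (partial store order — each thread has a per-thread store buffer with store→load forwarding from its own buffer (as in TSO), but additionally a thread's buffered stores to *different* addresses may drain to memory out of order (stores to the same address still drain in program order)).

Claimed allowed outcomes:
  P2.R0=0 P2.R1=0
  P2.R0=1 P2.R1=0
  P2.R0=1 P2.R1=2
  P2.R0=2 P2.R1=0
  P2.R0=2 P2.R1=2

missing: P2.R0=0 P2.R1=2

outcome vector order: (P2.R0,P2.R1)
PSO: 6 outcomes — {<0 0> <0 2> <1 0> <1 2> <2 0> <2 2>}
PSO∖claimed = {<0 2>}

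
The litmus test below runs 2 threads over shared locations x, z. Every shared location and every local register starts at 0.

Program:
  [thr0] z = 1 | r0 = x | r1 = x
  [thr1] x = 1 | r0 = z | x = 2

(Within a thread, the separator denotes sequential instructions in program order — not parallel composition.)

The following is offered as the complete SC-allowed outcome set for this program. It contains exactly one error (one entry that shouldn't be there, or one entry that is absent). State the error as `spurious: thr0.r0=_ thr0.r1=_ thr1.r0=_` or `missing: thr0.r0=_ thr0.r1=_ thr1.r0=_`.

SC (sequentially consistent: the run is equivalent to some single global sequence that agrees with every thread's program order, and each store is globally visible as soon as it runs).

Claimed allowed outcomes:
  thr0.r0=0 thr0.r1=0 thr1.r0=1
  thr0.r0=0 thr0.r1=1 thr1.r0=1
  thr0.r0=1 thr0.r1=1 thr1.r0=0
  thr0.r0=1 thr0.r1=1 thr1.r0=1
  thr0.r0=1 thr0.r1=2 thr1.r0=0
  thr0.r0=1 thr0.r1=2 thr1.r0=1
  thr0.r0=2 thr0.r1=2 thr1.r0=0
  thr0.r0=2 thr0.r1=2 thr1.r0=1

missing: thr0.r0=0 thr0.r1=2 thr1.r0=1

outcome vector order: (thr0.r0,thr0.r1,thr1.r0)
under SC → (0,0,1), (0,1,1), (0,2,1), (1,1,0), (1,1,1), (1,2,0), (1,2,1), (2,2,0), (2,2,1)
SC∖claimed = {(0,2,1)}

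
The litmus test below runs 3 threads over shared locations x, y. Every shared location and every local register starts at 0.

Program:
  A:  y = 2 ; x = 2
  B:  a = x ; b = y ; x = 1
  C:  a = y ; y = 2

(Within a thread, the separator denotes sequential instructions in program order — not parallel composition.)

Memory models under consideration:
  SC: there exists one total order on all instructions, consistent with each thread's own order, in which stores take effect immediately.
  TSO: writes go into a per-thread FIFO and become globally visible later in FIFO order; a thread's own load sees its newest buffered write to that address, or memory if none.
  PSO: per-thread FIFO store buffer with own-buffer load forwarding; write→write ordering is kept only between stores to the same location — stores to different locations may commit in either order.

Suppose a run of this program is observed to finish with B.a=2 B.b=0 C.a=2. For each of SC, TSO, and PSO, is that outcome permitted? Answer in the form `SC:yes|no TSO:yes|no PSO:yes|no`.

SC:no TSO:no PSO:yes

outcome vector order: (B.a,B.b,C.a)
SC: 6 outcomes — {000; 002; 020; 022; 220; 222}
TSO: 6 outcomes — {000; 002; 020; 022; 220; 222}
PSO: 8 outcomes — {000; 002; 020; 022; 200; 202; 220; 222}
target 202 ∈ {PSO}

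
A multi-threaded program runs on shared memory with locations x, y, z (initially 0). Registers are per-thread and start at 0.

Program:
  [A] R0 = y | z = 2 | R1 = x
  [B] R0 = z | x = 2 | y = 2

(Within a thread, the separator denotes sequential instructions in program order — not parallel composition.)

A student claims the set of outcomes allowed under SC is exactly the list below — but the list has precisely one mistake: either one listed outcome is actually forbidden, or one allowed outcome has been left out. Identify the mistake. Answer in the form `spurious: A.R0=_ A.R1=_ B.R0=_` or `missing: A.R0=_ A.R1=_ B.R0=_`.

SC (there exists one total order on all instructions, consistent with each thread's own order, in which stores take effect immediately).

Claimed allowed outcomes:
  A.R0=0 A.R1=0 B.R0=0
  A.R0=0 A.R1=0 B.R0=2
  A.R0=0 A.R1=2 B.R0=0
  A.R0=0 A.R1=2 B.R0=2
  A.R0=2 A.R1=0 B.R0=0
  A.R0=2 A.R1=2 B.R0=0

spurious: A.R0=2 A.R1=0 B.R0=0

outcome vector order: (A.R0,A.R1,B.R0)
SC: 5 outcomes — {0/0/0, 0/0/2, 0/2/0, 0/2/2, 2/2/0}
claimed∖SC = {2/0/0}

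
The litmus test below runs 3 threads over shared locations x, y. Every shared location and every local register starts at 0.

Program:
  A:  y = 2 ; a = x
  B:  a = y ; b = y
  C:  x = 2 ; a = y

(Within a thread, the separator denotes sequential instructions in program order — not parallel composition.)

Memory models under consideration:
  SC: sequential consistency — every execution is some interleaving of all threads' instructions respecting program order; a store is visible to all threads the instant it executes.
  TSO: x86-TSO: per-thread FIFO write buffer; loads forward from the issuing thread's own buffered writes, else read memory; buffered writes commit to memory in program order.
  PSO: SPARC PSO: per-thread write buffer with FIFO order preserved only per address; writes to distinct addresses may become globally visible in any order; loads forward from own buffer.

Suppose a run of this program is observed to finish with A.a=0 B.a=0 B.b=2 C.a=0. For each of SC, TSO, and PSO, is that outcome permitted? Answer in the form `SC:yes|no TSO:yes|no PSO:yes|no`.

outcome vector order: (A.a,B.a,B.b,C.a)
under SC → <0 0 0 2>, <0 0 2 2>, <0 2 2 2>, <2 0 0 0>, <2 0 0 2>, <2 0 2 0>, <2 0 2 2>, <2 2 2 0>, <2 2 2 2>
under TSO → <0 0 0 0>, <0 0 0 2>, <0 0 2 0>, <0 0 2 2>, <0 2 2 0>, <0 2 2 2>, <2 0 0 0>, <2 0 0 2>, <2 0 2 0>, <2 0 2 2>, <2 2 2 0>, <2 2 2 2>
under PSO → <0 0 0 0>, <0 0 0 2>, <0 0 2 0>, <0 0 2 2>, <0 2 2 0>, <0 2 2 2>, <2 0 0 0>, <2 0 0 2>, <2 0 2 0>, <2 0 2 2>, <2 2 2 0>, <2 2 2 2>
target <0 0 2 0> ∈ {TSO,PSO}

SC:no TSO:yes PSO:yes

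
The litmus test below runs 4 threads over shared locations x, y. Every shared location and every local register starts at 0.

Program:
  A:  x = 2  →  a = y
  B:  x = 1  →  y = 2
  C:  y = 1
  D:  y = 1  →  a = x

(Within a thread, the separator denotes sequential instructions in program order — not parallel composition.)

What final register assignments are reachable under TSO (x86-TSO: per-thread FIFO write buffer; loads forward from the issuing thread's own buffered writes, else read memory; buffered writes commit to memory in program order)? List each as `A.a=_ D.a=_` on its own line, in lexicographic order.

A.a=0 D.a=0
A.a=0 D.a=1
A.a=0 D.a=2
A.a=1 D.a=0
A.a=1 D.a=1
A.a=1 D.a=2
A.a=2 D.a=0
A.a=2 D.a=1
A.a=2 D.a=2

outcome vector order: (A.a,D.a)
|TSO outcomes| = 9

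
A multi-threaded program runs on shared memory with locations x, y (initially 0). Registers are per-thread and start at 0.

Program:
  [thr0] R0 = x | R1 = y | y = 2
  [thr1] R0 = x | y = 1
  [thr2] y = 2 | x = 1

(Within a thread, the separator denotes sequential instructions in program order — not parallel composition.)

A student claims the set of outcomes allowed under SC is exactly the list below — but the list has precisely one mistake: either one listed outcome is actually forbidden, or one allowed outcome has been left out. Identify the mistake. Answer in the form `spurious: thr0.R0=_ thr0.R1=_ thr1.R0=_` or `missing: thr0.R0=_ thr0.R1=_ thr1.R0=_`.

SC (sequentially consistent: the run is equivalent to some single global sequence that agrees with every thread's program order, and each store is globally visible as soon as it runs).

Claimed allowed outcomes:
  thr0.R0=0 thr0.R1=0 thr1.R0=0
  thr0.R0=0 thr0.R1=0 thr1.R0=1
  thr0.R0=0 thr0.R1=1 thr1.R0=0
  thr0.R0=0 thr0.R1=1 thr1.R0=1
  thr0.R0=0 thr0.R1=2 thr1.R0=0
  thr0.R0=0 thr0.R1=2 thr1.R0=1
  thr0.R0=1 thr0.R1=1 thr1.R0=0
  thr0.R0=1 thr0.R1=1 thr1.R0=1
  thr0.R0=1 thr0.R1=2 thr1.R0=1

missing: thr0.R0=1 thr0.R1=2 thr1.R0=0

outcome vector order: (thr0.R0,thr0.R1,thr1.R0)
[SC] allowed = {<0 0 0> <0 0 1> <0 1 0> <0 1 1> <0 2 0> <0 2 1> <1 1 0> <1 1 1> <1 2 0> <1 2 1>}
SC∖claimed = {<1 2 0>}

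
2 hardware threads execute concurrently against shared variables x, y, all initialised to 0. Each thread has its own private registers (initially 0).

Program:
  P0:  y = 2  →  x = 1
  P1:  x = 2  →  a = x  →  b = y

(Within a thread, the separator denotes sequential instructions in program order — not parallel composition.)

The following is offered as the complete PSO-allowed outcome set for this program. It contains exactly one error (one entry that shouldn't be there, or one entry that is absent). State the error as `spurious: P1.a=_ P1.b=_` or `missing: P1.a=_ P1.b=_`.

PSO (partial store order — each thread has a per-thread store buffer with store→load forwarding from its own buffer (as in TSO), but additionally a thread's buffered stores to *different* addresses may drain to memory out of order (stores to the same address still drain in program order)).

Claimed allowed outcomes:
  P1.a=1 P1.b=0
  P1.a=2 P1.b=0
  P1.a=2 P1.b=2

missing: P1.a=1 P1.b=2

outcome vector order: (P1.a,P1.b)
PSO (4): 10 12 20 22
PSO∖claimed = {12}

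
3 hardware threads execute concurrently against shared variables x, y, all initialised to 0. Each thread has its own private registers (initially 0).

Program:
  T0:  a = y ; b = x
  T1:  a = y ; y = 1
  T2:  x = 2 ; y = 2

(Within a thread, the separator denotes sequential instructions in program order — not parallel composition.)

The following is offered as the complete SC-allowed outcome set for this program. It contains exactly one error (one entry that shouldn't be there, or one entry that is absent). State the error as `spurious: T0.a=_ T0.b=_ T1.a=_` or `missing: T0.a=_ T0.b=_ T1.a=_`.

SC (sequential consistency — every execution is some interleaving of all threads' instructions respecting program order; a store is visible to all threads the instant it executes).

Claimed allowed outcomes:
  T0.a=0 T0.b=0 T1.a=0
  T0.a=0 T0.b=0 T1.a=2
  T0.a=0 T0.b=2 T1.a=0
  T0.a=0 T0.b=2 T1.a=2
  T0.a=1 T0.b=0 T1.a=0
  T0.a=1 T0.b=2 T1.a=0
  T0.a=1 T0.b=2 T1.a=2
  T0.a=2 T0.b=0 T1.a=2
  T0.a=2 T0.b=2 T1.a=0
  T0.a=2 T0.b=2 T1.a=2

outcome vector order: (T0.a,T0.b,T1.a)
[SC] allowed = {0/0/0; 0/0/2; 0/2/0; 0/2/2; 1/0/0; 1/2/0; 1/2/2; 2/2/0; 2/2/2}
claimed∖SC = {2/0/2}

spurious: T0.a=2 T0.b=0 T1.a=2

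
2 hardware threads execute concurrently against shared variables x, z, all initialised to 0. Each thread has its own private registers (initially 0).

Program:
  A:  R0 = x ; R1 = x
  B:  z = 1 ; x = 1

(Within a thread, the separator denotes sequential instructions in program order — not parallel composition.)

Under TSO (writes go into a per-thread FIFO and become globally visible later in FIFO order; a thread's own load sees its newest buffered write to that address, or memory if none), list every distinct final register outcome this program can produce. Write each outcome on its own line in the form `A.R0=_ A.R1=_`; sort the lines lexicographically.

A.R0=0 A.R1=0
A.R0=0 A.R1=1
A.R0=1 A.R1=1

outcome vector order: (A.R0,A.R1)
|TSO outcomes| = 3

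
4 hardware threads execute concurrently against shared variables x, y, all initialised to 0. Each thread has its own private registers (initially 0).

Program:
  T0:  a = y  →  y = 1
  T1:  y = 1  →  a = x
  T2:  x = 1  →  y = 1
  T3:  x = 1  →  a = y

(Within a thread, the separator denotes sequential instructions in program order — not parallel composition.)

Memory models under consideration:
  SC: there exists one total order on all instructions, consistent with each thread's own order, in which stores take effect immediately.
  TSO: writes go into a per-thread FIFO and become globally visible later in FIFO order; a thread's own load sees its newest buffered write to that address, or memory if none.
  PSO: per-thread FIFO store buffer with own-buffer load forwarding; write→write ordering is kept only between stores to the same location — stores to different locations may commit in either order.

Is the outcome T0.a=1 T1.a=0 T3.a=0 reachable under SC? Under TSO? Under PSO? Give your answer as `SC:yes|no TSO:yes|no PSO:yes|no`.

outcome vector order: (T0.a,T1.a,T3.a)
under SC → (0,0,1); (0,1,0); (0,1,1); (1,0,1); (1,1,0); (1,1,1)
under TSO → (0,0,0); (0,0,1); (0,1,0); (0,1,1); (1,0,0); (1,0,1); (1,1,0); (1,1,1)
under PSO → (0,0,0); (0,0,1); (0,1,0); (0,1,1); (1,0,0); (1,0,1); (1,1,0); (1,1,1)
target (1,0,0) ∈ {TSO,PSO}

SC:no TSO:yes PSO:yes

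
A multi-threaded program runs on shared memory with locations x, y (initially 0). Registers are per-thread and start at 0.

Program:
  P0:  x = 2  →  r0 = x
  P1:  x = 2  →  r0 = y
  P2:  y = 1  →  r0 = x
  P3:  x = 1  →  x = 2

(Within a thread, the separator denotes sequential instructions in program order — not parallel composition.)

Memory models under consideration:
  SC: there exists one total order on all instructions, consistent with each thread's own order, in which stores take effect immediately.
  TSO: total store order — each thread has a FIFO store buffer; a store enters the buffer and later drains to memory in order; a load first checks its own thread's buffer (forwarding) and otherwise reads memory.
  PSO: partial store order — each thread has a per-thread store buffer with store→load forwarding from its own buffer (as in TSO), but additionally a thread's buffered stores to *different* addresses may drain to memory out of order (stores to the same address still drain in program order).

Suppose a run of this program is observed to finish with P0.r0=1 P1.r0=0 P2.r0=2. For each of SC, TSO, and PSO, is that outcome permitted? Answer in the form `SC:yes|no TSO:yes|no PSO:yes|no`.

outcome vector order: (P0.r0,P1.r0,P2.r0)
under SC → <1 0 1>, <1 0 2>, <1 1 0>, <1 1 1>, <1 1 2>, <2 0 1>, <2 0 2>, <2 1 0>, <2 1 1>, <2 1 2>
under TSO → <1 0 0>, <1 0 1>, <1 0 2>, <1 1 0>, <1 1 1>, <1 1 2>, <2 0 0>, <2 0 1>, <2 0 2>, <2 1 0>, <2 1 1>, <2 1 2>
under PSO → <1 0 0>, <1 0 1>, <1 0 2>, <1 1 0>, <1 1 1>, <1 1 2>, <2 0 0>, <2 0 1>, <2 0 2>, <2 1 0>, <2 1 1>, <2 1 2>
target <1 0 2> ∈ {SC,TSO,PSO}

SC:yes TSO:yes PSO:yes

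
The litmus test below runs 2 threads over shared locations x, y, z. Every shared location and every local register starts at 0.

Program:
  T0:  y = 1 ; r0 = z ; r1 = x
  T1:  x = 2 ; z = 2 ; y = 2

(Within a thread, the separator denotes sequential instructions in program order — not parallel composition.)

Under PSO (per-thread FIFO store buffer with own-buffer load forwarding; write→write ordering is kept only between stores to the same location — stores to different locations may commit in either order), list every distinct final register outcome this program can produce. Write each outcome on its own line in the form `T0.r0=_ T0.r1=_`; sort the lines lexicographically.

T0.r0=0 T0.r1=0
T0.r0=0 T0.r1=2
T0.r0=2 T0.r1=0
T0.r0=2 T0.r1=2

outcome vector order: (T0.r0,T0.r1)
|PSO outcomes| = 4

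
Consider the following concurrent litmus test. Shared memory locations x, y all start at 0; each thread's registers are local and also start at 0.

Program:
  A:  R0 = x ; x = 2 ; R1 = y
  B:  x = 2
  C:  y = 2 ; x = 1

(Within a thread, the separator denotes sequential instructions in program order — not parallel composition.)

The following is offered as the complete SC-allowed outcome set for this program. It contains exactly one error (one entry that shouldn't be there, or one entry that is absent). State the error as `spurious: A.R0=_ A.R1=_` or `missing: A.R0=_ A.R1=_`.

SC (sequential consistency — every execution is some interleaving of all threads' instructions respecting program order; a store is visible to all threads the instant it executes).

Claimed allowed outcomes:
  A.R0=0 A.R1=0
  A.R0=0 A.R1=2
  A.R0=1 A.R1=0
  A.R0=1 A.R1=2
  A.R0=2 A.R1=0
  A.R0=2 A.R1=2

spurious: A.R0=1 A.R1=0

outcome vector order: (A.R0,A.R1)
[SC] allowed = {00; 02; 12; 20; 22}
claimed∖SC = {10}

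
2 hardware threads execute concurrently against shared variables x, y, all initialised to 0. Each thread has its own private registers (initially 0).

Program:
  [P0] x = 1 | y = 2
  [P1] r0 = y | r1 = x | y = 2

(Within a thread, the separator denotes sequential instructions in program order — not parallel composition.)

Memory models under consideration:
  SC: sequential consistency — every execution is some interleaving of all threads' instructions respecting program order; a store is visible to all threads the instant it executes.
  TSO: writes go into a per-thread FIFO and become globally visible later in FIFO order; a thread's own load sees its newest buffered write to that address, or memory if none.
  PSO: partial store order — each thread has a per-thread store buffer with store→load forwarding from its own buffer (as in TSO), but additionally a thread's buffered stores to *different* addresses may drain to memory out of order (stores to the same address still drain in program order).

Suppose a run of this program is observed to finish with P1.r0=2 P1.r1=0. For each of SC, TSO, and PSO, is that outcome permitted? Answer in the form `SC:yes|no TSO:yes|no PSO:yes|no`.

outcome vector order: (P1.r0,P1.r1)
[SC] allowed = {<0 0> <0 1> <2 1>}
[TSO] allowed = {<0 0> <0 1> <2 1>}
[PSO] allowed = {<0 0> <0 1> <2 0> <2 1>}
target <2 0> ∈ {PSO}

SC:no TSO:no PSO:yes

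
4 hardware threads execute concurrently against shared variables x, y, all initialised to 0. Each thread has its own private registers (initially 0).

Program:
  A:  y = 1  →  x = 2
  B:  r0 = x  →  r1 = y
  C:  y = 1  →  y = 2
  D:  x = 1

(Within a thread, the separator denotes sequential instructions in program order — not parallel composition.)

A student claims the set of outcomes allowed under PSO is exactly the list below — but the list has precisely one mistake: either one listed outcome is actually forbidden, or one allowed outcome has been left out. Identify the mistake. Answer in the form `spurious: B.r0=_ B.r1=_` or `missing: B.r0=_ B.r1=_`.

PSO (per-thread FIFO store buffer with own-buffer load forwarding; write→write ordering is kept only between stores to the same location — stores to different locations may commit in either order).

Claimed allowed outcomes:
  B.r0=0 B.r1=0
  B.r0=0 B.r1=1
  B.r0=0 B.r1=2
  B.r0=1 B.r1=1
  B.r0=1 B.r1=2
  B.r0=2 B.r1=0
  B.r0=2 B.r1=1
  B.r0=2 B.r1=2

missing: B.r0=1 B.r1=0

outcome vector order: (B.r0,B.r1)
[PSO] allowed = {00; 01; 02; 10; 11; 12; 20; 21; 22}
PSO∖claimed = {10}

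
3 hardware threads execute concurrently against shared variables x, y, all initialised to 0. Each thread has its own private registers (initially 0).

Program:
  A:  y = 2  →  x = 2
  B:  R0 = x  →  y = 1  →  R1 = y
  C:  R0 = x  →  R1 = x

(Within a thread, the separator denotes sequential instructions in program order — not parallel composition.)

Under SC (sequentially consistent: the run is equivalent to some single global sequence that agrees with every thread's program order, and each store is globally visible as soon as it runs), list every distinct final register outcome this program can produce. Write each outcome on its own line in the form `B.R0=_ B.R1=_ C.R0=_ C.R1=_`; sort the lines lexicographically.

B.R0=0 B.R1=1 C.R0=0 C.R1=0
B.R0=0 B.R1=1 C.R0=0 C.R1=2
B.R0=0 B.R1=1 C.R0=2 C.R1=2
B.R0=0 B.R1=2 C.R0=0 C.R1=0
B.R0=0 B.R1=2 C.R0=0 C.R1=2
B.R0=0 B.R1=2 C.R0=2 C.R1=2
B.R0=2 B.R1=1 C.R0=0 C.R1=0
B.R0=2 B.R1=1 C.R0=0 C.R1=2
B.R0=2 B.R1=1 C.R0=2 C.R1=2

outcome vector order: (B.R0,B.R1,C.R0,C.R1)
|SC outcomes| = 9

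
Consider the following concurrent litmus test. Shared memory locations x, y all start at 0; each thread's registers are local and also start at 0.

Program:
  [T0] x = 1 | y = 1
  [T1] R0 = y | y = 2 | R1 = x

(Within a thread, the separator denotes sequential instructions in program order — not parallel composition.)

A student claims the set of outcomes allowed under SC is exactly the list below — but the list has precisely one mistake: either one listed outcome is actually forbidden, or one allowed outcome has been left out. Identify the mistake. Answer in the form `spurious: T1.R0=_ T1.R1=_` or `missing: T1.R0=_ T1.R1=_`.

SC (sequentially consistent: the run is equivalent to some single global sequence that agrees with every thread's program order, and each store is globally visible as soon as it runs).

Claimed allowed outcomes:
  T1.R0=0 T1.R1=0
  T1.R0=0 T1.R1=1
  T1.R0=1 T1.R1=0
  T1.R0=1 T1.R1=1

spurious: T1.R0=1 T1.R1=0

outcome vector order: (T1.R0,T1.R1)
SC (3): 0/0, 0/1, 1/1
claimed∖SC = {1/0}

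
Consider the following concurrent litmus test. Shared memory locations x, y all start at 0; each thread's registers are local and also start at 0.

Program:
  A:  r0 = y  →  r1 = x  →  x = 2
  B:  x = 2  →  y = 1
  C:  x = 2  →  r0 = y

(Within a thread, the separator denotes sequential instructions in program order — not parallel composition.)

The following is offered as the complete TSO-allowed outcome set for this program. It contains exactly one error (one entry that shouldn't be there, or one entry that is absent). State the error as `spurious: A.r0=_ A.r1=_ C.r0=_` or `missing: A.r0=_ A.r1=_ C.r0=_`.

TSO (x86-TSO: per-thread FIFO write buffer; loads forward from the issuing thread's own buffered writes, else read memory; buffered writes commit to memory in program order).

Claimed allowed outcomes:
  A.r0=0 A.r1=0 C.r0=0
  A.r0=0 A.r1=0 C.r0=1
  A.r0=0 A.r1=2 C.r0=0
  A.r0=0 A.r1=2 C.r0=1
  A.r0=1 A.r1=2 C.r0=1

missing: A.r0=1 A.r1=2 C.r0=0

outcome vector order: (A.r0,A.r1,C.r0)
[TSO] allowed = {(0,0,0); (0,0,1); (0,2,0); (0,2,1); (1,2,0); (1,2,1)}
TSO∖claimed = {(1,2,0)}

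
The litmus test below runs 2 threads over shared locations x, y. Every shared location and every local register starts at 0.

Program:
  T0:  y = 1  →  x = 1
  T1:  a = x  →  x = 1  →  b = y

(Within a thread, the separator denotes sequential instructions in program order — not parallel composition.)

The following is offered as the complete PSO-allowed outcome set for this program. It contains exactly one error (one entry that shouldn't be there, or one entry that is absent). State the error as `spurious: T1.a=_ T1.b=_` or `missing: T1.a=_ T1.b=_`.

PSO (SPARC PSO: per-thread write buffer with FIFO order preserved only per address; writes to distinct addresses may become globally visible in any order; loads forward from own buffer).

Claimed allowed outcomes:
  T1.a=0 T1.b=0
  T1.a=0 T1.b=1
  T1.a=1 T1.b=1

missing: T1.a=1 T1.b=0

outcome vector order: (T1.a,T1.b)
PSO: 4 outcomes — {00; 01; 10; 11}
PSO∖claimed = {10}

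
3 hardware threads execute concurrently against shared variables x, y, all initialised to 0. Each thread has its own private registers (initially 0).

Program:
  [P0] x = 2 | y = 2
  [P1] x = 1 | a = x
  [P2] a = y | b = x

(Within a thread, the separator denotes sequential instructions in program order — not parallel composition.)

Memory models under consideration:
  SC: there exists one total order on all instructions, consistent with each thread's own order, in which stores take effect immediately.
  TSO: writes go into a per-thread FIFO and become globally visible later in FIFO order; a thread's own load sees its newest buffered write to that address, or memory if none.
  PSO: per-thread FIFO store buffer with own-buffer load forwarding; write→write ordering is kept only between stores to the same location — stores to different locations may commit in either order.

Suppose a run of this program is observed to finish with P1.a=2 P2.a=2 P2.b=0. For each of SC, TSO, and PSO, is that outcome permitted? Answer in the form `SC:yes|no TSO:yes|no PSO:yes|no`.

outcome vector order: (P1.a,P2.a,P2.b)
SC: 9 outcomes — {100; 101; 102; 121; 122; 200; 201; 202; 222}
TSO: 9 outcomes — {100; 101; 102; 121; 122; 200; 201; 202; 222}
PSO: 12 outcomes — {100; 101; 102; 120; 121; 122; 200; 201; 202; 220; 221; 222}
target 220 ∈ {PSO}

SC:no TSO:no PSO:yes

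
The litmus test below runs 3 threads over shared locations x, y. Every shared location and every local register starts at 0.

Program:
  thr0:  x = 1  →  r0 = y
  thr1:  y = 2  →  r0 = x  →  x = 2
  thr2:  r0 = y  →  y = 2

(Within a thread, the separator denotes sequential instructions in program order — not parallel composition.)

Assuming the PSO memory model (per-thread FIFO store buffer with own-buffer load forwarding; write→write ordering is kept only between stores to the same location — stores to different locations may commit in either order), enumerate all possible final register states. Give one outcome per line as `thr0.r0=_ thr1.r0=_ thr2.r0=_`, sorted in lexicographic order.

outcome vector order: (thr0.r0,thr1.r0,thr2.r0)
|PSO outcomes| = 8

thr0.r0=0 thr1.r0=0 thr2.r0=0
thr0.r0=0 thr1.r0=0 thr2.r0=2
thr0.r0=0 thr1.r0=1 thr2.r0=0
thr0.r0=0 thr1.r0=1 thr2.r0=2
thr0.r0=2 thr1.r0=0 thr2.r0=0
thr0.r0=2 thr1.r0=0 thr2.r0=2
thr0.r0=2 thr1.r0=1 thr2.r0=0
thr0.r0=2 thr1.r0=1 thr2.r0=2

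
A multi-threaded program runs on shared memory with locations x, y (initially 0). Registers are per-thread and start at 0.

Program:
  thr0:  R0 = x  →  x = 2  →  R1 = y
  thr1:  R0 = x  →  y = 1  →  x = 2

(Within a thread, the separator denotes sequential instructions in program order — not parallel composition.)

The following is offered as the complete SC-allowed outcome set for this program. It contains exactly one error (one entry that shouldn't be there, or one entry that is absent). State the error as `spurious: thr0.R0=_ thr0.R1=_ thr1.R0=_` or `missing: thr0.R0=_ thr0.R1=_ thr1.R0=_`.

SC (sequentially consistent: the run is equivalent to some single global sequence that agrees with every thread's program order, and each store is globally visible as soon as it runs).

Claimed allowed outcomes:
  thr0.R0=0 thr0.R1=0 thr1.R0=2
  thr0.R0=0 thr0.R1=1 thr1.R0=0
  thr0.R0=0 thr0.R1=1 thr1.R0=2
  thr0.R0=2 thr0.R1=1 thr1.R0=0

missing: thr0.R0=0 thr0.R1=0 thr1.R0=0

outcome vector order: (thr0.R0,thr0.R1,thr1.R0)
SC: 5 outcomes — {000, 002, 010, 012, 210}
SC∖claimed = {000}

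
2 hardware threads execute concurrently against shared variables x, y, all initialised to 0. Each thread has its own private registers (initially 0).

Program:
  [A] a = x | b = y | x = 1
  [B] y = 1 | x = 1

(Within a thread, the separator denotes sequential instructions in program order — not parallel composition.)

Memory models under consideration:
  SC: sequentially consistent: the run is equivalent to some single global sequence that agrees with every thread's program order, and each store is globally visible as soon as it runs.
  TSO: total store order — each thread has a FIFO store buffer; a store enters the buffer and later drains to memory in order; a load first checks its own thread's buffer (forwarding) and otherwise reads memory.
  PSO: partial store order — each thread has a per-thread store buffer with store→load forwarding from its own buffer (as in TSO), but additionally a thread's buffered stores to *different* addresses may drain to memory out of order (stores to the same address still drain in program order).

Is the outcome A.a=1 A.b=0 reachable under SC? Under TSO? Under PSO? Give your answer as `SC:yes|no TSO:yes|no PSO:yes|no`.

SC:no TSO:no PSO:yes

outcome vector order: (A.a,A.b)
SC: 3 outcomes — {(0,0) (0,1) (1,1)}
TSO: 3 outcomes — {(0,0) (0,1) (1,1)}
PSO: 4 outcomes — {(0,0) (0,1) (1,0) (1,1)}
target (1,0) ∈ {PSO}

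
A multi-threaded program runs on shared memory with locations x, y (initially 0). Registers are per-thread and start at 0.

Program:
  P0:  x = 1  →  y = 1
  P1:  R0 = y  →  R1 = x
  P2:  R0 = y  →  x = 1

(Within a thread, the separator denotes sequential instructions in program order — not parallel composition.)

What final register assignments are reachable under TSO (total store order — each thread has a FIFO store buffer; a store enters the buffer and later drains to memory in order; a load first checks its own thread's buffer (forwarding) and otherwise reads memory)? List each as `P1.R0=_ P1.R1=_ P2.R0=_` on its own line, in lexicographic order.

P1.R0=0 P1.R1=0 P2.R0=0
P1.R0=0 P1.R1=0 P2.R0=1
P1.R0=0 P1.R1=1 P2.R0=0
P1.R0=0 P1.R1=1 P2.R0=1
P1.R0=1 P1.R1=1 P2.R0=0
P1.R0=1 P1.R1=1 P2.R0=1

outcome vector order: (P1.R0,P1.R1,P2.R0)
|TSO outcomes| = 6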